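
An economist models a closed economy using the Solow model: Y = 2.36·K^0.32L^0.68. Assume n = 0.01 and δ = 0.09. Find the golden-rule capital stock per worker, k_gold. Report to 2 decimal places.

Capital per worker breaks even when investment replaces (n + δ)·k; here n + δ = 0.1.
At the golden rule the marginal product of capital equals n+δ: 0.32·2.36·k^(0.32−1) = 0.1. Solving, k_gold = (0.32·2.36/0.1)^(1/0.68) ≈ 19.5554.

k_gold ≈ 19.56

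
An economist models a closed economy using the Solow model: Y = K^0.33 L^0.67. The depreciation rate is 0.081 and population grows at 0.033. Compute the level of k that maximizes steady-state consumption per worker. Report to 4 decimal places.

Break-even investment rate: n + δ = 0.033 + 0.081 = 0.114.
Golden rule sets MPK = n+δ: 0.33·k^(0.33−1) = 0.114, so k_gold = (0.33/0.114)^(1/0.67) ≈ 4.8862.

k_gold ≈ 4.8862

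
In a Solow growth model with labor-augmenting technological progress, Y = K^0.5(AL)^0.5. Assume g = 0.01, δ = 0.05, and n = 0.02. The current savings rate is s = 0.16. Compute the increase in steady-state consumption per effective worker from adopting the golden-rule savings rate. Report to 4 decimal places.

Δc ≈ 1.4450

Capital per effective worker breaks even when investment replaces (n + g + δ)·k; here n + g + δ = 0.08.
Current steady state (s = 0.16): k* = (0.16/0.08)^(1/0.5) ≈ 4.0000, y* = 4.0000^0.5 ≈ 2.0000, c* = (1−0.16)·2.0000 ≈ 1.6800.
At the golden rule the marginal product of capital equals n+g+δ: 0.5·k^(0.5−1) = 0.08. Solving, k_gold = (0.5/0.08)^(1/0.5) ≈ 39.0625.
y_gold = 39.0625^0.5 ≈ 6.2500, c_gold = y_gold − 0.08·k_gold ≈ 3.1250.
Gain: Δc = 3.1250 − 1.6800 ≈ 1.4450.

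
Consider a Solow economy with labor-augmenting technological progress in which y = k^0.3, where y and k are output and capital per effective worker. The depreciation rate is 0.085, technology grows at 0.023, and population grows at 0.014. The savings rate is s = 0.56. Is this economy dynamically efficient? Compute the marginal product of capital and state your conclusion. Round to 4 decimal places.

Break-even investment rate: n + g + δ = 0.014 + 0.023 + 0.085 = 0.122.
Steady-state k*: s·k^0.3 = 0.122·k gives k* = (0.56/0.122)^(1/0.7) ≈ 8.8200.
MPK = 0.3·8.8200^(-0.7) ≈ 0.0654.
MPK < n+g+δ = 0.122, so the economy is dynamically inefficient (over-saving).

dynamically inefficient; MPK ≈ 0.0654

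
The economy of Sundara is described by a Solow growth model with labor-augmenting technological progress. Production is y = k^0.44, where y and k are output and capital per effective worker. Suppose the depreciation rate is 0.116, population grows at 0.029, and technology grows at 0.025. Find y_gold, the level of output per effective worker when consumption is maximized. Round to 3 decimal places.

n + g + δ = 0.029 + 0.025 + 0.116 = 0.17.
Maximizing c = f(k) − (n+g+δ)·k gives f'(k) = n+g+δ, i.e. 0.44·k^(0.44−1) = 0.17, so k_gold = (0.44/0.17)^(1/0.56) ≈ 5.4639.
Output: y_gold = k_gold^0.44 = 5.4639^0.44 ≈ 2.1111.

y_gold ≈ 2.111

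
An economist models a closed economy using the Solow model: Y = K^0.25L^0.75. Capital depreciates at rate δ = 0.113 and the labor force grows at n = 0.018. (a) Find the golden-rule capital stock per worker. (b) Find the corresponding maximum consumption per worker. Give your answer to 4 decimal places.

(a) k_gold ≈ 2.3671; (b) c_gold ≈ 0.9303

Capital per worker breaks even when investment replaces (n + δ)·k; here n + δ = 0.131.
Golden rule sets MPK = n+δ: 0.25·k^(0.25−1) = 0.131, so k_gold = (0.25/0.131)^(1/0.75) ≈ 2.3671.
y_gold = 2.3671^0.25 ≈ 1.2404; c_gold = y_gold − 0.131·k_gold ≈ 0.9303.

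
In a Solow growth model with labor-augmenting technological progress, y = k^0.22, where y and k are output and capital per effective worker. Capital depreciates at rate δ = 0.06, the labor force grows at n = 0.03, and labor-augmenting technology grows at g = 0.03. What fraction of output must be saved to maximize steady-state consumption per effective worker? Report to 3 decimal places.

s_gold = 0.220

Break-even investment rate: n + g + δ = 0.03 + 0.03 + 0.06 = 0.12.
At the golden rule MPK = n+g+δ, and in any Cobb-Douglas steady state s = (n+g+δ)·k/y = MPK·k/y = capital's share 0.22.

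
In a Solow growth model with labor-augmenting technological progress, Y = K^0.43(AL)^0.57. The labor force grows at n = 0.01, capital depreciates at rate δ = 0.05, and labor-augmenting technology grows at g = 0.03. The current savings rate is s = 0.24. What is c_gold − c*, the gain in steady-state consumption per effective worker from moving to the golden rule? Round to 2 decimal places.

Δc ≈ 0.26

n + g + δ = 0.01 + 0.03 + 0.05 = 0.09.
Current steady state (s = 0.24): k* = (0.24/0.09)^(1/0.57) ≈ 5.5887, y* = 5.5887^0.43 ≈ 2.0958, c* = (1−0.24)·2.0958 ≈ 1.5928.
Maximizing c = f(k) − (n+g+δ)·k gives f'(k) = n+g+δ, i.e. 0.43·k^(0.43−1) = 0.09, so k_gold = (0.43/0.09)^(1/0.57) ≈ 15.5462.
y_gold = 15.5462^0.43 ≈ 3.2539, c_gold = y_gold − 0.09·k_gold ≈ 1.8547.
Gain: Δc = 1.8547 − 1.5928 ≈ 0.2619.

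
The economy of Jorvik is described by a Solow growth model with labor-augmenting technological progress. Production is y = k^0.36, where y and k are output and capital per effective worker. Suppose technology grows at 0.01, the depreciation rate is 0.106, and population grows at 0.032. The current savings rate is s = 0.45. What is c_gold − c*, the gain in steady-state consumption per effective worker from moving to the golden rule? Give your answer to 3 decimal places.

Δc ≈ 0.027

The effective depreciation rate is n + g + δ = 0.032 + 0.01 + 0.106 = 0.148.
Current steady state (s = 0.45): k* = (0.45/0.148)^(1/0.64) ≈ 5.6834, y* = 5.6834^0.36 ≈ 1.8692, c* = (1−0.45)·1.8692 ≈ 1.0281.
Setting f'(k) = n+g+δ gives 0.36·k^(0.36−1) = 0.148, hence k_gold = (0.36/0.148)^(1/0.64) ≈ 4.0104.
y_gold = 4.0104^0.36 ≈ 1.6487, c_gold = y_gold − 0.148·k_gold ≈ 1.0552.
Gain: Δc = 1.0552 − 1.0281 ≈ 0.0271.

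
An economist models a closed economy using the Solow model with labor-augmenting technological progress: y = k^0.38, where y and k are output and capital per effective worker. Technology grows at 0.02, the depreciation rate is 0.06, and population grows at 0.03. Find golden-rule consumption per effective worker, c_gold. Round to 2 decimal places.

The effective depreciation rate is n + g + δ = 0.03 + 0.02 + 0.06 = 0.11.
Setting f'(k) = n+g+δ gives 0.38·k^(0.38−1) = 0.11, hence k_gold = (0.38/0.11)^(1/0.62) ≈ 7.3854.
y_gold = 7.3854^0.38 ≈ 2.1379.
c_gold = y_gold − (n+g+δ)·k_gold = 2.1379 − 0.11·7.3854 ≈ 1.3255.

c_gold ≈ 1.33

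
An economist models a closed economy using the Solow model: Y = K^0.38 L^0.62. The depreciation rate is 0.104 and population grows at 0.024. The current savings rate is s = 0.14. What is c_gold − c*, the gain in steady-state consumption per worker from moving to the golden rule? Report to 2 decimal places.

n + δ = 0.024 + 0.104 = 0.128.
Current steady state (s = 0.14): k* = (0.14/0.128)^(1/0.62) ≈ 1.1555, y* = 1.1555^0.38 ≈ 1.0565, c* = (1−0.14)·1.0565 ≈ 0.9086.
Golden rule sets MPK = n+δ: 0.38·k^(0.38−1) = 0.128, so k_gold = (0.38/0.128)^(1/0.62) ≈ 5.7838.
y_gold = 5.7838^0.38 ≈ 1.9482, c_gold = y_gold − 0.128·k_gold ≈ 1.2079.
Gain: Δc = 1.2079 − 0.9086 ≈ 0.2994.

Δc ≈ 0.30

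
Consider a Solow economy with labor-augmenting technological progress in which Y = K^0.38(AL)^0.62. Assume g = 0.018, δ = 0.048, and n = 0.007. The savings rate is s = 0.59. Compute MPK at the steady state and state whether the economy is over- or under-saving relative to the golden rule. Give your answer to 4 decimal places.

over-saving; MPK ≈ 0.0470

n + g + δ = 0.007 + 0.018 + 0.048 = 0.073.
Steady-state k*: s·k^0.38 = 0.073·k gives k* = (0.59/0.073)^(1/0.62) ≈ 29.0909.
MPK = 0.38·29.0909^(-0.62) ≈ 0.0470.
MPK < n+g+δ = 0.073, so the economy is dynamically inefficient (over-saving).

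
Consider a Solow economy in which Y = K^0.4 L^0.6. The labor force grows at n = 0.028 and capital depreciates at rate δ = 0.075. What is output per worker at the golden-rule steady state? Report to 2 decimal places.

Break-even investment rate: n + δ = 0.028 + 0.075 = 0.103.
Setting f'(k) = n+δ gives 0.4·k^(0.4−1) = 0.103, hence k_gold = (0.4/0.103)^(1/0.6) ≈ 9.5948.
Output: y_gold = k_gold^0.4 = 9.5948^0.4 ≈ 2.4707.

y_gold ≈ 2.47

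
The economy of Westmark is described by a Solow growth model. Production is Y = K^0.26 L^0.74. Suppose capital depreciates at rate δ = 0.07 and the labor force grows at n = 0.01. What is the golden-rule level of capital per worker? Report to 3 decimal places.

Break-even investment rate: n + δ = 0.01 + 0.07 = 0.08.
At the golden rule the marginal product of capital equals n+δ: 0.26·k^(0.26−1) = 0.08. Solving, k_gold = (0.26/0.08)^(1/0.74) ≈ 4.9174.

k_gold ≈ 4.917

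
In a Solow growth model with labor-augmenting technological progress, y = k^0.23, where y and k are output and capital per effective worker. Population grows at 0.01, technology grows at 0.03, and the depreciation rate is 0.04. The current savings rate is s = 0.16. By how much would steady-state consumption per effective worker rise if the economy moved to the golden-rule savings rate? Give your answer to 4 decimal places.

Δc ≈ 0.0223

Break-even investment rate: n + g + δ = 0.01 + 0.03 + 0.04 = 0.08.
Current steady state (s = 0.16): k* = (0.16/0.08)^(1/0.77) ≈ 2.4601, y* = 2.4601^0.23 ≈ 1.2300, c* = (1−0.16)·1.2300 ≈ 1.0332.
Maximizing c = f(k) − (n+g+δ)·k gives f'(k) = n+g+δ, i.e. 0.23·k^(0.23−1) = 0.08, so k_gold = (0.23/0.08)^(1/0.77) ≈ 3.9412.
y_gold = 3.9412^0.23 ≈ 1.3709, c_gold = y_gold − 0.08·k_gold ≈ 1.0556.
Gain: Δc = 1.0556 − 1.0332 ≈ 0.0223.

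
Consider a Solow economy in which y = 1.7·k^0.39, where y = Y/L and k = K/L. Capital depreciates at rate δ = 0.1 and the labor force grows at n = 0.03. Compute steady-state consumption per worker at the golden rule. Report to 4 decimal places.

c_gold ≈ 2.9387

Break-even investment rate: n + δ = 0.03 + 0.1 = 0.13.
Maximizing c = f(k) − (n+δ)·k gives f'(k) = n+δ, i.e. 0.39·1.7·k^(0.39−1) = 0.13, so k_gold = (0.39·1.7/0.13)^(1/0.61) ≈ 14.4528.
y_gold = 1.7·14.4528^0.39 ≈ 4.8176.
c_gold = y_gold − (n+δ)·k_gold = 4.8176 − 0.13·14.4528 ≈ 2.9387.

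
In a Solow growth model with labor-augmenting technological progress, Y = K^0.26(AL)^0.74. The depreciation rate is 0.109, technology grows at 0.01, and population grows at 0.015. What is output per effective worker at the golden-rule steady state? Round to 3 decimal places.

y_gold ≈ 1.262

Break-even investment rate: n + g + δ = 0.015 + 0.01 + 0.109 = 0.134.
At the golden rule the marginal product of capital equals n+g+δ: 0.26·k^(0.26−1) = 0.134. Solving, k_gold = (0.26/0.134)^(1/0.74) ≈ 2.4491.
Output: y_gold = k_gold^0.26 = 2.4491^0.26 ≈ 1.2622.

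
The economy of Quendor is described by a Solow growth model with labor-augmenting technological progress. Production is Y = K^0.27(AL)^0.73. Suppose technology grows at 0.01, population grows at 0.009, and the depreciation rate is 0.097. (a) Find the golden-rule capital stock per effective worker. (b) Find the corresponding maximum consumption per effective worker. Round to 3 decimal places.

(a) k_gold ≈ 3.181; (b) c_gold ≈ 0.998

Capital per effective worker breaks even when investment replaces (n + g + δ)·k; here n + g + δ = 0.116.
At the golden rule the marginal product of capital equals n+g+δ: 0.27·k^(0.27−1) = 0.116. Solving, k_gold = (0.27/0.116)^(1/0.73) ≈ 3.1813.
y_gold = 3.1813^0.27 ≈ 1.3668; c_gold = y_gold − 0.116·k_gold ≈ 0.9978.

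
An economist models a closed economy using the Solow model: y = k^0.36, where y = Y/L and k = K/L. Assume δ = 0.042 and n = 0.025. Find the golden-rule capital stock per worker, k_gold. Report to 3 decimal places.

Capital per worker breaks even when investment replaces (n + δ)·k; here n + δ = 0.067.
Setting f'(k) = n+δ gives 0.36·k^(0.36−1) = 0.067, hence k_gold = (0.36/0.067)^(1/0.64) ≈ 13.8351.

k_gold ≈ 13.835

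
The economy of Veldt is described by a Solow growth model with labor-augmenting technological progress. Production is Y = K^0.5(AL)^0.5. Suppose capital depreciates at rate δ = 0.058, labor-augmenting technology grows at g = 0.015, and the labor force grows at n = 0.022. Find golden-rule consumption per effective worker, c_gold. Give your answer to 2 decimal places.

n + g + δ = 0.022 + 0.015 + 0.058 = 0.095.
Golden rule sets MPK = n+g+δ: 0.5·k^(0.5−1) = 0.095, so k_gold = (0.5/0.095)^(1/0.5) ≈ 27.7008.
y_gold = 27.7008^0.5 ≈ 5.2632.
c_gold = y_gold − (n+g+δ)·k_gold = 5.2632 − 0.095·27.7008 ≈ 2.6316.

c_gold ≈ 2.63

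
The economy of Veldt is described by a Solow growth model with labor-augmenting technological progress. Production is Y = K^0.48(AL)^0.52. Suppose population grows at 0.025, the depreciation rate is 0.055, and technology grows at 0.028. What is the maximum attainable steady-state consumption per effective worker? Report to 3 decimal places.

c_gold ≈ 2.061

Capital per effective worker breaks even when investment replaces (n + g + δ)·k; here n + g + δ = 0.108.
Golden rule sets MPK = n+g+δ: 0.48·k^(0.48−1) = 0.108, so k_gold = (0.48/0.108)^(1/0.52) ≈ 17.6118.
y_gold = 17.6118^0.48 ≈ 3.9626.
c_gold = y_gold − (n+g+δ)·k_gold = 3.9626 − 0.108·17.6118 ≈ 2.0606.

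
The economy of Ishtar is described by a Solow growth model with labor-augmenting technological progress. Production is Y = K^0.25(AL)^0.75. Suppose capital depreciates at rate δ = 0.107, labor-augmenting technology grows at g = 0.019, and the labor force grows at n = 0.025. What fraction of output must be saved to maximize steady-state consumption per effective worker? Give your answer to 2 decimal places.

The effective depreciation rate is n + g + δ = 0.025 + 0.019 + 0.107 = 0.151.
At the golden rule MPK = n+g+δ, and in any Cobb-Douglas steady state s = (n+g+δ)·k/y = MPK·k/y = capital's share 0.25.

s_gold = 0.25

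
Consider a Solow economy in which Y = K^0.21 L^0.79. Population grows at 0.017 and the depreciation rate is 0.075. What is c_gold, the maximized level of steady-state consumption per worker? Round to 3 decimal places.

Capital per worker breaks even when investment replaces (n + δ)·k; here n + δ = 0.092.
Maximizing c = f(k) − (n+δ)·k gives f'(k) = n+δ, i.e. 0.21·k^(0.21−1) = 0.092, so k_gold = (0.21/0.092)^(1/0.79) ≈ 2.8426.
y_gold = 2.8426^0.21 ≈ 1.2453.
c_gold = y_gold − (n+δ)·k_gold = 1.2453 − 0.092·2.8426 ≈ 0.9838.

c_gold ≈ 0.984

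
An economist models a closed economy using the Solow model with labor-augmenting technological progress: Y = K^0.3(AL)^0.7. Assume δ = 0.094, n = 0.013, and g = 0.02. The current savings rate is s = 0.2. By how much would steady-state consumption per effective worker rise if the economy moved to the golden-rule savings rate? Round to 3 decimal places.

Break-even investment rate: n + g + δ = 0.013 + 0.02 + 0.094 = 0.127.
Current steady state (s = 0.2): k* = (0.2/0.127)^(1/0.7) ≈ 1.9132, y* = 1.9132^0.3 ≈ 1.2149, c* = (1−0.2)·1.2149 ≈ 0.9719.
Golden rule sets MPK = n+g+δ: 0.3·k^(0.3−1) = 0.127, so k_gold = (0.3/0.127)^(1/0.7) ≈ 3.4144.
y_gold = 3.4144^0.3 ≈ 1.4454, c_gold = y_gold − 0.127·k_gold ≈ 1.0118.
Gain: Δc = 1.0118 − 0.9719 ≈ 0.0399.

Δc ≈ 0.040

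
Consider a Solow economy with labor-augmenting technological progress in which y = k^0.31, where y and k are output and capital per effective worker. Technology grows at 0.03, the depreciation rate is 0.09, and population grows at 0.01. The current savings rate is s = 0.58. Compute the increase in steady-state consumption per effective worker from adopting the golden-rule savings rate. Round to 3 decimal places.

The effective depreciation rate is n + g + δ = 0.01 + 0.03 + 0.09 = 0.13.
Current steady state (s = 0.58): k* = (0.58/0.13)^(1/0.69) ≈ 8.7354, y* = 8.7354^0.31 ≈ 1.9579, c* = (1−0.58)·1.9579 ≈ 0.8223.
Setting f'(k) = n+g+δ gives 0.31·k^(0.31−1) = 0.13, hence k_gold = (0.31/0.13)^(1/0.69) ≈ 3.5236.
y_gold = 3.5236^0.31 ≈ 1.4776, c_gold = y_gold − 0.13·k_gold ≈ 1.0196.
Gain: Δc = 1.0196 − 0.8223 ≈ 0.1972.

Δc ≈ 0.197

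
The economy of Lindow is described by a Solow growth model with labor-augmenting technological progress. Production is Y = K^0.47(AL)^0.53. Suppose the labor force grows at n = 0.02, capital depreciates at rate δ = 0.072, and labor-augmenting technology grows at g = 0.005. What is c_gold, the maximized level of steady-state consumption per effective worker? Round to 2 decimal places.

Break-even investment rate: n + g + δ = 0.02 + 0.005 + 0.072 = 0.097.
Setting f'(k) = n+g+δ gives 0.47·k^(0.47−1) = 0.097, hence k_gold = (0.47/0.097)^(1/0.53) ≈ 19.6367.
y_gold = 19.6367^0.47 ≈ 4.0527.
c_gold = y_gold − (n+g+δ)·k_gold = 4.0527 − 0.097·19.6367 ≈ 2.1479.

c_gold ≈ 2.15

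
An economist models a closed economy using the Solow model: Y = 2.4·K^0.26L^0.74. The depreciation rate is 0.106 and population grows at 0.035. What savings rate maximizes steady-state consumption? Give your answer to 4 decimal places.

Capital per worker breaks even when investment replaces (n + δ)·k; here n + δ = 0.141.
At the golden rule MPK = n+δ, and in any Cobb-Douglas steady state s = (n+δ)·k/y = MPK·k/y = capital's share 0.26.

s_gold = 0.2600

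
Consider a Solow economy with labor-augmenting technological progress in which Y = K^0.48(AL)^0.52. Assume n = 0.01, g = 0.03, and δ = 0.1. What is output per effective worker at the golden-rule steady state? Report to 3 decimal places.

n + g + δ = 0.01 + 0.03 + 0.1 = 0.14.
Setting f'(k) = n+g+δ gives 0.48·k^(0.48−1) = 0.14, hence k_gold = (0.48/0.14)^(1/0.52) ≈ 10.6921.
Output: y_gold = k_gold^0.48 = 10.6921^0.48 ≈ 3.1185.

y_gold ≈ 3.119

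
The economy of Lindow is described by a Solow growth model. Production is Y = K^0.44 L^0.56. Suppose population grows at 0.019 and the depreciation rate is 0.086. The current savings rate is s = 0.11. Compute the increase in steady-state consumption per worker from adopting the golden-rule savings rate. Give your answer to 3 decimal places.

Δc ≈ 0.803

Capital per worker breaks even when investment replaces (n + δ)·k; here n + δ = 0.105.
Current steady state (s = 0.11): k* = (0.11/0.105)^(1/0.56) ≈ 1.0866, y* = 1.0866^0.44 ≈ 1.0372, c* = (1−0.11)·1.0372 ≈ 0.9231.
At the golden rule the marginal product of capital equals n+δ: 0.44·k^(0.44−1) = 0.105. Solving, k_gold = (0.44/0.105)^(1/0.56) ≈ 12.9177.
y_gold = 12.9177^0.44 ≈ 3.0826, c_gold = y_gold − 0.105·k_gold ≈ 1.7263.
Gain: Δc = 1.7263 − 0.9231 ≈ 0.8031.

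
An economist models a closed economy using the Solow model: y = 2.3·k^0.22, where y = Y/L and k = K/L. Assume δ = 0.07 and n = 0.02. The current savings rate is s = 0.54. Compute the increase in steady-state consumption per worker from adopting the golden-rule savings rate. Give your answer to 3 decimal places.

The effective depreciation rate is n + δ = 0.02 + 0.07 = 0.09.
Current steady state (s = 0.54): k* = (0.54·2.3/0.09)^(1/0.78) ≈ 28.9323, y* = 2.3·28.9323^0.22 ≈ 4.8221, c* = (1−0.54)·4.8221 ≈ 2.2181.
Golden rule sets MPK = n+δ: 0.22·2.3·k^(0.22−1) = 0.09, so k_gold = (0.22·2.3/0.09)^(1/0.78) ≈ 9.1500.
y_gold = 2.3·9.1500^0.22 ≈ 3.7432, c_gold = y_gold − 0.09·k_gold ≈ 2.9197.
Gain: Δc = 2.9197 − 2.2181 ≈ 0.7015.

Δc ≈ 0.702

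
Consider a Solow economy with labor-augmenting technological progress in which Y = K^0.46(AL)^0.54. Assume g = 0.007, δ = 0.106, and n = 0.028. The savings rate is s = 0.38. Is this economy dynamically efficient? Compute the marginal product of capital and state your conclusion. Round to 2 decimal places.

n + g + δ = 0.028 + 0.007 + 0.106 = 0.141.
Steady-state k*: s·k^0.46 = 0.141·k gives k* = (0.38/0.141)^(1/0.54) ≈ 6.2711.
MPK = 0.46·6.2711^(-0.54) ≈ 0.1707.
MPK > n+g+δ = 0.141, so the economy is dynamically efficient (under-saving).

dynamically efficient; MPK ≈ 0.17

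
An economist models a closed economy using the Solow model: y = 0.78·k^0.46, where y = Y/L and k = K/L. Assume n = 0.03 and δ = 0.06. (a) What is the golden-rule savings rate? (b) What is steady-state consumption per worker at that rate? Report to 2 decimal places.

(a) s_gold = 0.46; (b) c_gold ≈ 1.37

The effective depreciation rate is n + δ = 0.03 + 0.06 = 0.09.
For Cobb-Douglas, s_gold equals capital's share: s_gold = 0.46.
Setting f'(k) = n+δ gives 0.46·0.78·k^(0.46−1) = 0.09, hence k_gold = (0.46·0.78/0.09)^(1/0.54) ≈ 12.9491.
y_gold = 0.78·12.9491^0.46 ≈ 2.5335; c_gold = (1−0.46)·y_gold ≈ 1.3681.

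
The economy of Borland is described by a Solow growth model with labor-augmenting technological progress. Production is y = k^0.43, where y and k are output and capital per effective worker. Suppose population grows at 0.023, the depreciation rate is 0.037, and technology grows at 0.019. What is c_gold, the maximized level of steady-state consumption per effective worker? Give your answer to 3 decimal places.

c_gold ≈ 2.046

Capital per effective worker breaks even when investment replaces (n + g + δ)·k; here n + g + δ = 0.079.
At the golden rule the marginal product of capital equals n+g+δ: 0.43·k^(0.43−1) = 0.079. Solving, k_gold = (0.43/0.079)^(1/0.57) ≈ 19.5411.
y_gold = 19.5411^0.43 ≈ 3.5901.
c_gold = y_gold − (n+g+δ)·k_gold = 3.5901 − 0.079·19.5411 ≈ 2.0464.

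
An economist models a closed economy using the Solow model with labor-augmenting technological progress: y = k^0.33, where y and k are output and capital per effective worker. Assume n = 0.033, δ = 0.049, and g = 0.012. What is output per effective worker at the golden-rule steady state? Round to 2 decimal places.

y_gold ≈ 1.86

Break-even investment rate: n + g + δ = 0.033 + 0.012 + 0.049 = 0.094.
Golden rule sets MPK = n+g+δ: 0.33·k^(0.33−1) = 0.094, so k_gold = (0.33/0.094)^(1/0.67) ≈ 6.5164.
Output: y_gold = k_gold^0.33 = 6.5164^0.33 ≈ 1.8562.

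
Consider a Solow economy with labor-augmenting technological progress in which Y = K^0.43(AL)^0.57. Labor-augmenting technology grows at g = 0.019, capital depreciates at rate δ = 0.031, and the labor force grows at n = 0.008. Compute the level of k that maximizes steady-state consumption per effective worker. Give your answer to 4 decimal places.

Capital per effective worker breaks even when investment replaces (n + g + δ)·k; here n + g + δ = 0.058.
Maximizing c = f(k) − (n+g+δ)·k gives f'(k) = n+g+δ, i.e. 0.43·k^(0.43−1) = 0.058, so k_gold = (0.43/0.058)^(1/0.57) ≈ 33.6037.

k_gold ≈ 33.6037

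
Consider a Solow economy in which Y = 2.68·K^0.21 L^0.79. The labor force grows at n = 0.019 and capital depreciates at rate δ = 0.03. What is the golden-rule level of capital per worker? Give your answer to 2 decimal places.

k_gold ≈ 21.98

Break-even investment rate: n + δ = 0.019 + 0.03 = 0.049.
Setting f'(k) = n+δ gives 0.21·2.68·k^(0.21−1) = 0.049, hence k_gold = (0.21·2.68/0.049)^(1/0.79) ≈ 21.9772.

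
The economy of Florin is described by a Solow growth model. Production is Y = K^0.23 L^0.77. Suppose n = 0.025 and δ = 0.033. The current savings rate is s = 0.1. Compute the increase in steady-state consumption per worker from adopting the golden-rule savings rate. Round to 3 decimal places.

Δc ≈ 0.103

Capital per worker breaks even when investment replaces (n + δ)·k; here n + δ = 0.058.
Current steady state (s = 0.1): k* = (0.1/0.058)^(1/0.77) ≈ 2.0288, y* = 2.0288^0.23 ≈ 1.1767, c* = (1−0.1)·1.1767 ≈ 1.0590.
Golden rule sets MPK = n+δ: 0.23·k^(0.23−1) = 0.058, so k_gold = (0.23/0.058)^(1/0.77) ≈ 5.9843.
y_gold = 5.9843^0.23 ≈ 1.5091, c_gold = y_gold − 0.058·k_gold ≈ 1.1620.
Gain: Δc = 1.1620 − 1.0590 ≈ 0.1030.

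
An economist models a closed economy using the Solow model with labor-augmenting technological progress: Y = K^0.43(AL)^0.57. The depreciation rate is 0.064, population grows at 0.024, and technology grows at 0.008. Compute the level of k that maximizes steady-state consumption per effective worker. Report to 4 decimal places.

n + g + δ = 0.024 + 0.008 + 0.064 = 0.096.
At the golden rule the marginal product of capital equals n+g+δ: 0.43·k^(0.43−1) = 0.096. Solving, k_gold = (0.43/0.096)^(1/0.57) ≈ 13.8820.

k_gold ≈ 13.8820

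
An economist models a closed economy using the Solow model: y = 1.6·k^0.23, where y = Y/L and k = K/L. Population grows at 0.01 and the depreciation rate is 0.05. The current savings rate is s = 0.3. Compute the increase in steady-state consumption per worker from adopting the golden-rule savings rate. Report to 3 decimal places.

n + δ = 0.01 + 0.05 = 0.06.
Current steady state (s = 0.3): k* = (0.3·1.6/0.06)^(1/0.77) ≈ 14.8883, y* = 1.6·14.8883^0.23 ≈ 2.9777, c* = (1−0.3)·2.9777 ≈ 2.0844.
At the golden rule the marginal product of capital equals n+δ: 0.23·1.6·k^(0.23−1) = 0.06. Solving, k_gold = (0.23·1.6/0.06)^(1/0.77) ≈ 10.5434.
y_gold = 1.6·10.5434^0.23 ≈ 2.7505, c_gold = y_gold − 0.06·k_gold ≈ 2.1179.
Gain: Δc = 2.1179 − 2.0844 ≈ 0.0335.

Δc ≈ 0.033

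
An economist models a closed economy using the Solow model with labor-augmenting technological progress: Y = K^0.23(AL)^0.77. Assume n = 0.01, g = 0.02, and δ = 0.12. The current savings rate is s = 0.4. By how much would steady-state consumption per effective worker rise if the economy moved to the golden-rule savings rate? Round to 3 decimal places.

Δc ≈ 0.071

n + g + δ = 0.01 + 0.02 + 0.12 = 0.15.
Current steady state (s = 0.4): k* = (0.4/0.15)^(1/0.77) ≈ 3.5744, y* = 3.5744^0.23 ≈ 1.3404, c* = (1−0.4)·1.3404 ≈ 0.8042.
Golden rule sets MPK = n+g+δ: 0.23·k^(0.23−1) = 0.15, so k_gold = (0.23/0.15)^(1/0.77) ≈ 1.7422.
y_gold = 1.7422^0.23 ≈ 1.1362, c_gold = y_gold − 0.15·k_gold ≈ 0.8749.
Gain: Δc = 0.8749 − 0.8042 ≈ 0.0706.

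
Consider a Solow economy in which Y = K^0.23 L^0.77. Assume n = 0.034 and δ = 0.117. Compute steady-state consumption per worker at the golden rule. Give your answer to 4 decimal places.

c_gold ≈ 0.8731

Capital per worker breaks even when investment replaces (n + δ)·k; here n + δ = 0.151.
At the golden rule the marginal product of capital equals n+δ: 0.23·k^(0.23−1) = 0.151. Solving, k_gold = (0.23/0.151)^(1/0.77) ≈ 1.7272.
y_gold = 1.7272^0.23 ≈ 1.1339.
c_gold = y_gold − (n+δ)·k_gold = 1.1339 − 0.151·1.7272 ≈ 0.8731.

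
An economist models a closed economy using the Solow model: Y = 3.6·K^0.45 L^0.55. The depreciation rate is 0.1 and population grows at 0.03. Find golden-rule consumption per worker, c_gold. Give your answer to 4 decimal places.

Break-even investment rate: n + δ = 0.03 + 0.1 = 0.13.
Golden rule sets MPK = n+δ: 0.45·3.6·k^(0.45−1) = 0.13, so k_gold = (0.45·3.6/0.13)^(1/0.55) ≈ 98.1631.
y_gold = 3.6·98.1631^0.45 ≈ 28.3582.
c_gold = y_gold − (n+δ)·k_gold = 28.3582 − 0.13·98.1631 ≈ 15.5970.

c_gold ≈ 15.5970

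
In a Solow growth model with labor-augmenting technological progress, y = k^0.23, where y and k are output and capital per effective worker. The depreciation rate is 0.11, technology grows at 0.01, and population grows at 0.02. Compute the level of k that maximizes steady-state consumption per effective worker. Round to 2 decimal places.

k_gold ≈ 1.91

n + g + δ = 0.02 + 0.01 + 0.11 = 0.14.
Golden rule sets MPK = n+g+δ: 0.23·k^(0.23−1) = 0.14, so k_gold = (0.23/0.14)^(1/0.77) ≈ 1.9055.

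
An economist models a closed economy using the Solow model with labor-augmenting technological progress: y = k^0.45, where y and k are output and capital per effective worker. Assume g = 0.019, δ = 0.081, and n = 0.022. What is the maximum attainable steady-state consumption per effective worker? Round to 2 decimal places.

Break-even investment rate: n + g + δ = 0.022 + 0.019 + 0.081 = 0.122.
Setting f'(k) = n+g+δ gives 0.45·k^(0.45−1) = 0.122, hence k_gold = (0.45/0.122)^(1/0.55) ≈ 10.7310.
y_gold = 10.7310^0.45 ≈ 2.9093.
c_gold = y_gold − (n+g+δ)·k_gold = 2.9093 − 0.122·10.7310 ≈ 1.6001.

c_gold ≈ 1.60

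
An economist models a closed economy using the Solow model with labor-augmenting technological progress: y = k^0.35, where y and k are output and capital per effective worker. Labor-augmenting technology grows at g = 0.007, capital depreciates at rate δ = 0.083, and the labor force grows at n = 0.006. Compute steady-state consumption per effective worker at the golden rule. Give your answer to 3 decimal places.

The effective depreciation rate is n + g + δ = 0.006 + 0.007 + 0.083 = 0.096.
At the golden rule the marginal product of capital equals n+g+δ: 0.35·k^(0.35−1) = 0.096. Solving, k_gold = (0.35/0.096)^(1/0.65) ≈ 7.3165.
y_gold = 7.3165^0.35 ≈ 2.0068.
c_gold = y_gold − (n+g+δ)·k_gold = 2.0068 − 0.096·7.3165 ≈ 1.3044.

c_gold ≈ 1.304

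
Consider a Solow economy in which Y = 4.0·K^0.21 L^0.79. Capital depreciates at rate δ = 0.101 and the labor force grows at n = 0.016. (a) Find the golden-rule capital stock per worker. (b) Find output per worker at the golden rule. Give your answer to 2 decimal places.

n + δ = 0.016 + 0.101 = 0.117.
Setting f'(k) = n+δ gives 0.21·4.0·k^(0.21−1) = 0.117, hence k_gold = (0.21·4.0/0.117)^(1/0.79) ≈ 12.1245.
y_gold = 4.0·12.1245^0.21 ≈ 6.7551.

(a) k_gold ≈ 12.12; (b) y_gold ≈ 6.76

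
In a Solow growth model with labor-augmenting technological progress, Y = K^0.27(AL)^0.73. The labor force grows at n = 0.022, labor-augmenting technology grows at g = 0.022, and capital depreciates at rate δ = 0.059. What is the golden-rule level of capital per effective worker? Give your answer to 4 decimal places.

n + g + δ = 0.022 + 0.022 + 0.059 = 0.103.
At the golden rule the marginal product of capital equals n+g+δ: 0.27·k^(0.27−1) = 0.103. Solving, k_gold = (0.27/0.103)^(1/0.73) ≈ 3.7439.

k_gold ≈ 3.7439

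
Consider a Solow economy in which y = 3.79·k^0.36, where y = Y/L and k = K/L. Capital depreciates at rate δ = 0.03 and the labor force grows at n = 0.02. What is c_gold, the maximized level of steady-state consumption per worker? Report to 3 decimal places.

c_gold ≈ 15.579

Break-even investment rate: n + δ = 0.02 + 0.03 = 0.05.
Golden rule sets MPK = n+δ: 0.36·3.79·k^(0.36−1) = 0.05, so k_gold = (0.36·3.79/0.05)^(1/0.64) ≈ 175.2693.
y_gold = 3.79·175.2693^0.36 ≈ 24.3430.
c_gold = y_gold − (n+δ)·k_gold = 24.3430 − 0.05·175.2693 ≈ 15.5795.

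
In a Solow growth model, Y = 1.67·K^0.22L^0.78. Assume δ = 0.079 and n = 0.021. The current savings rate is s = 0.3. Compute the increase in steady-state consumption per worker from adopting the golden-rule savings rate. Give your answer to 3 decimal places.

n + δ = 0.021 + 0.079 = 0.1.
Current steady state (s = 0.3): k* = (0.3·1.67/0.1)^(1/0.78) ≈ 7.8927, y* = 1.67·7.8927^0.22 ≈ 2.6309, c* = (1−0.3)·2.6309 ≈ 1.8416.
Setting f'(k) = n+δ gives 0.22·1.67·k^(0.22−1) = 0.1, hence k_gold = (0.22·1.67/0.1)^(1/0.78) ≈ 5.3032.
y_gold = 1.67·5.3032^0.22 ≈ 2.4105, c_gold = y_gold − 0.1·k_gold ≈ 1.8802.
Gain: Δc = 1.8802 − 1.8416 ≈ 0.0386.

Δc ≈ 0.039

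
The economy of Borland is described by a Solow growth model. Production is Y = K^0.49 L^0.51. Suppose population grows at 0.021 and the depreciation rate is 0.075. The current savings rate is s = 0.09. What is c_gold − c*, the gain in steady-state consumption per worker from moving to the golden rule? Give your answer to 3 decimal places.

The effective depreciation rate is n + δ = 0.021 + 0.075 = 0.096.
Current steady state (s = 0.09): k* = (0.09/0.096)^(1/0.51) ≈ 0.8811, y* = 0.8811^0.49 ≈ 0.9399, c* = (1−0.09)·0.9399 ≈ 0.8553.
Golden rule sets MPK = n+δ: 0.49·k^(0.49−1) = 0.096, so k_gold = (0.49/0.096)^(1/0.51) ≈ 24.4393.
y_gold = 24.4393^0.49 ≈ 4.7881, c_gold = y_gold − 0.096·k_gold ≈ 2.4419.
Gain: Δc = 2.4419 − 0.8553 ≈ 1.5866.

Δc ≈ 1.587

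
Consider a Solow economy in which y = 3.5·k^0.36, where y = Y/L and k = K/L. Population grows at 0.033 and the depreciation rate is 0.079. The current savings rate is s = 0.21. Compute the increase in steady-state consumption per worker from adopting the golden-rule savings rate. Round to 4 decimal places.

Δc ≈ 0.7732

n + δ = 0.033 + 0.079 = 0.112.
Current steady state (s = 0.21): k* = (0.21·3.5/0.112)^(1/0.64) ≈ 18.9091, y* = 3.5·18.9091^0.36 ≈ 10.0849, c* = (1−0.21)·10.0849 ≈ 7.9670.
Golden rule sets MPK = n+δ: 0.36·3.5·k^(0.36−1) = 0.112, so k_gold = (0.36·3.5/0.112)^(1/0.64) ≈ 43.8961.
y_gold = 3.5·43.8961^0.36 ≈ 13.6566, c_gold = y_gold − 0.112·k_gold ≈ 8.7402.
Gain: Δc = 8.7402 − 7.9670 ≈ 0.7732.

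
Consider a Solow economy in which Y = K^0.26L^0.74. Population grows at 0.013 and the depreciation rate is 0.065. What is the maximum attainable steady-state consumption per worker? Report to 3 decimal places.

The effective depreciation rate is n + δ = 0.013 + 0.065 = 0.078.
At the golden rule the marginal product of capital equals n+δ: 0.26·k^(0.26−1) = 0.078. Solving, k_gold = (0.26/0.078)^(1/0.74) ≈ 5.0885.
y_gold = 5.0885^0.26 ≈ 1.5266.
c_gold = y_gold − (n+δ)·k_gold = 1.5266 − 0.078·5.0885 ≈ 1.1297.

c_gold ≈ 1.130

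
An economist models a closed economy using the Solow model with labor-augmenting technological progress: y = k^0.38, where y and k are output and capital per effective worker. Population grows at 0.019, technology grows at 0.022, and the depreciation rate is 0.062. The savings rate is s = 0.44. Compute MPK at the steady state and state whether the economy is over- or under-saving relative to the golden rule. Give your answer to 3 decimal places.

Capital per effective worker breaks even when investment replaces (n + g + δ)·k; here n + g + δ = 0.103.
Steady-state k*: s·k^0.38 = 0.103·k gives k* = (0.44/0.103)^(1/0.62) ≈ 10.4021.
MPK = 0.38·10.4021^(-0.62) ≈ 0.0890.
MPK < n+g+δ = 0.103, so the economy is dynamically inefficient (over-saving).

over-saving; MPK ≈ 0.089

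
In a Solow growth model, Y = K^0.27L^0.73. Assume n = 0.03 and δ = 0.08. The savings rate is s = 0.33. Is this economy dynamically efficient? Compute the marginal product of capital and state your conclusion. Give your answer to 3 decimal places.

The effective depreciation rate is n + δ = 0.03 + 0.08 = 0.11.
Steady-state k*: s·k^0.27 = 0.11·k gives k* = (0.33/0.11)^(1/0.73) ≈ 4.5039.
MPK = 0.27·4.5039^(-0.73) ≈ 0.0900.
MPK < n+δ = 0.11, so the economy is dynamically inefficient (over-saving).

dynamically inefficient; MPK ≈ 0.090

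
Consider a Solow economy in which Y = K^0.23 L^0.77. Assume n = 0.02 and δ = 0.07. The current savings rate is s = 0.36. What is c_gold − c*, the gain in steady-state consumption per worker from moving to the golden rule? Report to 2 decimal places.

Capital per worker breaks even when investment replaces (n + δ)·k; here n + δ = 0.09.
Current steady state (s = 0.36): k* = (0.36/0.09)^(1/0.77) ≈ 6.0520, y* = 6.0520^0.23 ≈ 1.5130, c* = (1−0.36)·1.5130 ≈ 0.9683.
Setting f'(k) = n+δ gives 0.23·k^(0.23−1) = 0.09, hence k_gold = (0.23/0.09)^(1/0.77) ≈ 3.3822.
y_gold = 3.3822^0.23 ≈ 1.3235, c_gold = y_gold − 0.09·k_gold ≈ 1.0191.
Gain: Δc = 1.0191 − 0.9683 ≈ 0.0508.

Δc ≈ 0.05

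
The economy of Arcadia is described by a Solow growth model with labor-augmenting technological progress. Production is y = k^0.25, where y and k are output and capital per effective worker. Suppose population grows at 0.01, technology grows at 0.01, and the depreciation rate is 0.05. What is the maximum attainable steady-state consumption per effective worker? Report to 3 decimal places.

Break-even investment rate: n + g + δ = 0.01 + 0.01 + 0.05 = 0.07.
At the golden rule the marginal product of capital equals n+g+δ: 0.25·k^(0.25−1) = 0.07. Solving, k_gold = (0.25/0.07)^(1/0.75) ≈ 5.4591.
y_gold = 5.4591^0.25 ≈ 1.5286.
c_gold = y_gold − (n+g+δ)·k_gold = 1.5286 − 0.07·5.4591 ≈ 1.1464.

c_gold ≈ 1.146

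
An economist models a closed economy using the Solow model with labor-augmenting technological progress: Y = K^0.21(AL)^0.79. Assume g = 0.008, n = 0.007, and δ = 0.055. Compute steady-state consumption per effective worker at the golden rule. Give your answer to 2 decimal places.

n + g + δ = 0.007 + 0.008 + 0.055 = 0.07.
Golden rule sets MPK = n+g+δ: 0.21·k^(0.21−1) = 0.07, so k_gold = (0.21/0.07)^(1/0.79) ≈ 4.0175.
y_gold = 4.0175^0.21 ≈ 1.3392.
c_gold = y_gold − (n+g+δ)·k_gold = 1.3392 − 0.07·4.0175 ≈ 1.0579.

c_gold ≈ 1.06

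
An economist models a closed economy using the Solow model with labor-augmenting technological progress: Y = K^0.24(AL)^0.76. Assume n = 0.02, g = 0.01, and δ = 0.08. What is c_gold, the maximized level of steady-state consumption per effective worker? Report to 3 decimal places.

The effective depreciation rate is n + g + δ = 0.02 + 0.01 + 0.08 = 0.11.
Golden rule sets MPK = n+g+δ: 0.24·k^(0.24−1) = 0.11, so k_gold = (0.24/0.11)^(1/0.76) ≈ 2.7913.
y_gold = 2.7913^0.24 ≈ 1.2794.
c_gold = y_gold − (n+g+δ)·k_gold = 1.2794 − 0.11·2.7913 ≈ 0.9723.

c_gold ≈ 0.972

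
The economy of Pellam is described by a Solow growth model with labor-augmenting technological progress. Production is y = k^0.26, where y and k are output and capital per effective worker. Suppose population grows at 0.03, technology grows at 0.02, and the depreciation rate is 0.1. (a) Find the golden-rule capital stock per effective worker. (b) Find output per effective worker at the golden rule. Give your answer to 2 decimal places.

Capital per effective worker breaks even when investment replaces (n + g + δ)·k; here n + g + δ = 0.15.
At the golden rule the marginal product of capital equals n+g+δ: 0.26·k^(0.26−1) = 0.15. Solving, k_gold = (0.26/0.15)^(1/0.74) ≈ 2.1029.
y_gold = 2.1029^0.26 ≈ 1.2132.

(a) k_gold ≈ 2.10; (b) y_gold ≈ 1.21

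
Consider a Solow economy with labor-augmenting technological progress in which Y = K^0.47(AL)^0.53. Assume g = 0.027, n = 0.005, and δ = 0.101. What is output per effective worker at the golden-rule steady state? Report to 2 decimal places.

Capital per effective worker breaks even when investment replaces (n + g + δ)·k; here n + g + δ = 0.133.
Golden rule sets MPK = n+g+δ: 0.47·k^(0.47−1) = 0.133, so k_gold = (0.47/0.133)^(1/0.53) ≈ 10.8250.
Output: y_gold = k_gold^0.47 = 10.8250^0.47 ≈ 3.0632.

y_gold ≈ 3.06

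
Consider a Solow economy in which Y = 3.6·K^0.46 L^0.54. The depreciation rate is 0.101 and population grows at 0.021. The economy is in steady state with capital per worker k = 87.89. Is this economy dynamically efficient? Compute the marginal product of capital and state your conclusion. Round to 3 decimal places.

Capital per worker breaks even when investment replaces (n + δ)·k; here n + δ = 0.122.
MPK = 0.46·3.6·k^(0.46−1) = 0.46·3.6·87.89^(-0.54) ≈ 0.1477.
MPK > 0.122, so the economy is dynamically efficient (under-saving).

dynamically efficient; MPK ≈ 0.148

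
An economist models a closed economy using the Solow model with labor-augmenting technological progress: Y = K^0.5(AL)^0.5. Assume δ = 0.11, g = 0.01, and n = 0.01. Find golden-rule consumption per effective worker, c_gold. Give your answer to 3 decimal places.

c_gold ≈ 1.923

Capital per effective worker breaks even when investment replaces (n + g + δ)·k; here n + g + δ = 0.13.
Golden rule sets MPK = n+g+δ: 0.5·k^(0.5−1) = 0.13, so k_gold = (0.5/0.13)^(1/0.5) ≈ 14.7929.
y_gold = 14.7929^0.5 ≈ 3.8462.
c_gold = y_gold − (n+g+δ)·k_gold = 3.8462 − 0.13·14.7929 ≈ 1.9231.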